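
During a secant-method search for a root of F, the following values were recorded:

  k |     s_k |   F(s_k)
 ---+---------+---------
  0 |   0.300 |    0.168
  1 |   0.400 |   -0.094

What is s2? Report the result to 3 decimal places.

0.364

s2 = 0.400 − (-0.094)·(0.400 − 0.300) / (-0.094 − 0.168)
   = 0.400 − (-0.00940)/(-0.26200) = 0.36412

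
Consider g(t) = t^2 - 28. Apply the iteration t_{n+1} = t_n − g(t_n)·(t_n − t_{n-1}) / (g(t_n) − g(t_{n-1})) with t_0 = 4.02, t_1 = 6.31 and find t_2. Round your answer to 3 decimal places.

g(4.02) = -11.83960, g(6.31) = 11.81610
t_2 = 6.31000 − 11.81610·(6.31000 − 4.02000) / (11.81610 − (-11.83960)) = 6.31000 − (27.05887)/(23.65570) = 5.16614

5.166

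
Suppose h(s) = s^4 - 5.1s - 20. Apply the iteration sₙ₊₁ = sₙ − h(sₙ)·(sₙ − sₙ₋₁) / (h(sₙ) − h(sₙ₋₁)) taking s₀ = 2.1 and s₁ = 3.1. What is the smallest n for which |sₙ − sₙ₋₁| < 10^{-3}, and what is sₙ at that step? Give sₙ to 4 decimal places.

h(2.1) = -11.261900, h(3.1) = 56.542100
s₂ = 3.100000 − 56.542100·(1.000000)/(67.804000) = 2.266095;  |Δ| = 0.833905
h(2.266095) = -5.186947
s₃ = 2.266095 − (-5.186947)·(-0.833905)/(-61.729047) = 2.336166;  |Δ| = 0.070071
h(2.336166) = -2.128267
s₄ = 2.336166 − (-2.128267)·(0.070071)/(3.058680) = 2.384922;  |Δ| = 0.048756
h(2.384922) = 0.188585
s₅ = 2.384922 − 0.188585·(0.048756)/(2.316853) = 2.380954;  |Δ| = 0.003969
h(2.380954) = -0.005977
s₆ = 2.380954 − (-0.005977)·(-0.003969)/(-0.194563) = 2.381076;  |Δ| = 0.000122
|s₆ − s₅| = 0.000122 < 10^{-3}

n = 6, sₙ = 2.3811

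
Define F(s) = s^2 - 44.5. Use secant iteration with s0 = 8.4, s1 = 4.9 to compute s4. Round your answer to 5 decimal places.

F(8.4) = 26.0600000, F(4.9) = -20.4900000
s2 = 4.9000000 − (-20.4900000)·(4.9000000 − 8.4000000) / (-20.4900000 − 26.0600000) = 4.9000000 − (71.7150000)/(-46.5500000) = 6.4406015
F(6.4406015) = -3.0186523
s3 = 6.4406015 − (-3.0186523)·(6.4406015 − 4.9000000) / (-3.0186523 − (-20.4900000)) = 6.4406015 − (-4.6505402)/(17.4713477) = 6.7067825
F(6.7067825) = 0.4809311
s4 = 6.7067825 − 0.4809311·(6.7067825 − 6.4406015) / (0.4809311 − (-3.0186523)) = 6.7067825 − (0.1280147)/(3.4995834) = 6.6702025

6.67020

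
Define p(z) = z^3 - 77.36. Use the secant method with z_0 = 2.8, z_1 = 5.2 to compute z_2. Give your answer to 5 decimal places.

3.92071

p(2.8) = -55.4080000, p(5.2) = 63.2480000
z_2 = 5.2000000 − 63.2480000·(5.2000000 − 2.8000000) / (63.2480000 − (-55.4080000)) = 5.2000000 − (151.7952000)/(118.6560000) = 3.9207120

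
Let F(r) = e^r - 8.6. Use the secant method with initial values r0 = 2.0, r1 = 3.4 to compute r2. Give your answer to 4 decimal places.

2.0751

F(2.0) = -1.210944, F(3.4) = 21.364100
r2 = 3.400000 − 21.364100·(3.400000 − 2.000000) / (21.364100 − (-1.210944)) = 3.400000 − (29.909740)/(22.575044) = 2.075097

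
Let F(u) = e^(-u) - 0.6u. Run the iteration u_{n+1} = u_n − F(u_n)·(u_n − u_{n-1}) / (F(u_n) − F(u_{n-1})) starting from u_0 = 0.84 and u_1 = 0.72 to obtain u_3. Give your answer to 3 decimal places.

F(0.84) = -0.07229, F(0.72) = 0.05475
u_2 = 0.72000 − 0.05475·(0.72000 − 0.84000) / (0.05475 − (-0.07229)) = 0.72000 − (-0.00657)/(0.12704) = 0.77172
F(0.77172) = -0.00081
u_3 = 0.77172 − (-0.00081)·(0.77172 − 0.72000) / (-0.00081 − 0.05475) = 0.77172 − (-0.00004)/(-0.05556) = 0.77096

0.771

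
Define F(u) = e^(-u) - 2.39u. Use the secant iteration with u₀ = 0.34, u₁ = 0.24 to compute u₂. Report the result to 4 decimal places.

F(0.34) = -0.100830, F(0.24) = 0.213028
u₂ = 0.240000 − 0.213028·(0.240000 − 0.340000) / (0.213028 − (-0.100830)) = 0.240000 − (-0.021303)/(0.313858) = 0.307874

0.3079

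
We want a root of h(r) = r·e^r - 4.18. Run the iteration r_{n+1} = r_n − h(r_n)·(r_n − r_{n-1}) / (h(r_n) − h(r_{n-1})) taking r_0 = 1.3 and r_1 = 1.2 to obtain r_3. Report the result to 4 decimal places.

h(1.3) = 0.590086, h(1.2) = -0.195860
r_2 = 1.200000 − (-0.195860)·(1.200000 − 1.300000) / (-0.195860 − 0.590086) = 1.200000 − (0.019586)/(-0.785945) = 1.224920
h(1.224920) = -0.010500
r_3 = 1.224920 − (-0.010500)·(1.224920 − 1.200000) / (-0.010500 − (-0.195860)) = 1.224920 − (-0.000262)/(0.185359) = 1.226332

1.2263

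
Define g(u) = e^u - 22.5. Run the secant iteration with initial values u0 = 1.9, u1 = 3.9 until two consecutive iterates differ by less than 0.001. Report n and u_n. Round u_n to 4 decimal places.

g(1.9) = -15.814106, g(3.9) = 26.902449
u2 = 3.900000 − 26.902449·(2.000000)/(42.716555) = 2.640420;  |Δ| = 1.259580
g(2.640420) = -8.480903
u3 = 2.640420 − (-8.480903)·(-1.259580)/(-35.383352) = 2.942324;  |Δ| = 0.301904
g(2.942324) = -3.540135
u4 = 2.942324 − (-3.540135)·(0.301904)/(4.940768) = 3.158643;  |Δ| = 0.216319
g(3.158643) = 1.038635
u5 = 3.158643 − 1.038635·(0.216319)/(4.578770) = 3.109574;  |Δ| = 0.049069
g(3.109574) = -0.088505
u6 = 3.109574 − (-0.088505)·(-0.049069)/(-1.127140) = 3.113427;  |Δ| = 0.003853
g(3.113427) = -0.001987
u7 = 3.113427 − (-0.001987)·(0.003853)/(0.086518) = 3.113515;  |Δ| = 0.000088
|u7 − u6| = 0.000088 < 0.001

n = 7, u_n = 3.1135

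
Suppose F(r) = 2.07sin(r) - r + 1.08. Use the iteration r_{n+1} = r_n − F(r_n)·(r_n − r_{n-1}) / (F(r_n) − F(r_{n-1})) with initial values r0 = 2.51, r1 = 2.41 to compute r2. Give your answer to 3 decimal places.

2.430

F(2.51) = -0.20781, F(2.41) = 0.05288
r2 = 2.41000 − 0.05288·(2.41000 − 2.51000) / (0.05288 − (-0.20781)) = 2.41000 − (-0.00529)/(0.26068) = 2.43028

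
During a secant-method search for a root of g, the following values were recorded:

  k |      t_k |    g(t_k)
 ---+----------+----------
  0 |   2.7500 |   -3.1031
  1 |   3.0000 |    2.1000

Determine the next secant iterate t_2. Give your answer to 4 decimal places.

2.8991

t_2 = 3.0000 − 2.1000·(3.0000 − 2.7500) / (2.1000 − (-3.1031))
   = 3.0000 − (0.525000)/(5.203100) = 2.899099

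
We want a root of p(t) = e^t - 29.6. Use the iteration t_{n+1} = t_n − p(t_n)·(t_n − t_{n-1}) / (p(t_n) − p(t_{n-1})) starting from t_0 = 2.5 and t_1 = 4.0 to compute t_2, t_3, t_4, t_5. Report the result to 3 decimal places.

p(2.5) = -17.41751, p(4.0) = 24.99815
t_2 = 4.00000 − 24.99815·(4.00000 − 2.50000) / (24.99815 − (-17.41751)) = 4.00000 − (37.49723)/(42.41566) = 3.11596
p(3.11596) = -7.04497
t_3 = 3.11596 − (-7.04497)·(3.11596 − 4.00000) / (-7.04497 − 24.99815) = 3.11596 − (6.22805)/(-32.04312) = 3.31032
p(3.31032) = -2.20604
t_4 = 3.31032 − (-2.20604)·(3.31032 − 3.11596) / (-2.20604 − (-7.04497)) = 3.31032 − (-0.42878)/(4.83894) = 3.39893
p(3.39893) = 0.33212
t_5 = 3.39893 − 0.33212·(3.39893 − 3.31032) / (0.33212 − (-2.20604)) = 3.39893 − (0.02943)/(2.53816) = 3.38734

3.116, 3.310, 3.399, 3.387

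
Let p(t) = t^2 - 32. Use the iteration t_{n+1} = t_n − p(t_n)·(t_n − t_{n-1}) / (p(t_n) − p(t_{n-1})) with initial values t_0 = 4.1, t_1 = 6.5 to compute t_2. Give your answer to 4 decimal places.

5.5330

p(4.1) = -15.190000, p(6.5) = 10.250000
t_2 = 6.500000 − 10.250000·(6.500000 − 4.100000) / (10.250000 − (-15.190000)) = 6.500000 − (24.600000)/(25.440000) = 5.533019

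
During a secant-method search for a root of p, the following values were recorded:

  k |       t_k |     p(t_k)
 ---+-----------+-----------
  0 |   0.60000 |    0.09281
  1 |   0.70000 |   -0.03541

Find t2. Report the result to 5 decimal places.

0.67238

t2 = 0.70000 − (-0.03541)·(0.70000 − 0.60000) / (-0.03541 − 0.09281)
   = 0.70000 − (-0.0035410)/(-0.1282200) = 0.6723834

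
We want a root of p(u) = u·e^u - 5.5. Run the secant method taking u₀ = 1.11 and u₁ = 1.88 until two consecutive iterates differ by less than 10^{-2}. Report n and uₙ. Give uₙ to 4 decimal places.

p(1.11) = -2.131862, p(1.88) = 6.820589
u₂ = 1.880000 − 6.820589·(0.770000)/(8.952451) = 1.293361;  |Δ| = 0.586639
p(1.293361) = -0.785674
u₃ = 1.293361 − (-0.785674)·(-0.586639)/(-7.606263) = 1.353957;  |Δ| = 0.060596
p(1.353957) = -0.256504
u₄ = 1.353957 − (-0.256504)·(0.060596)/(0.529171) = 1.383329;  |Δ| = 0.029372
p(1.383329) = 0.016936
u₅ = 1.383329 − 0.016936·(0.029372)/(0.273440) = 1.381510;  |Δ| = 0.001819
|u₅ − u₄| = 0.001819 < 10^{-2}

n = 5, uₙ = 1.3815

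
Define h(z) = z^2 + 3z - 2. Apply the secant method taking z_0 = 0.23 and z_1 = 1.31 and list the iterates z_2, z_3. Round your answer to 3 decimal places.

h(0.23) = -1.25710, h(1.31) = 3.64610
z_2 = 1.31000 − 3.64610·(1.31000 − 0.23000) / (3.64610 − (-1.25710)) = 1.31000 − (3.93779)/(4.90320) = 0.50689
h(0.50689) = -0.22238
z_3 = 0.50689 − (-0.22238)·(0.50689 − 1.31000) / (-0.22238 − 3.64610) = 0.50689 − (0.17859)/(-3.86848) = 0.55306

0.507, 0.553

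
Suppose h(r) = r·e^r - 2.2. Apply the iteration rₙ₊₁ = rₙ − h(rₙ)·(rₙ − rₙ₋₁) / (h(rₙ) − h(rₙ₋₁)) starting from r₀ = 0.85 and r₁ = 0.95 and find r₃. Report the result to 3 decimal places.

h(0.85) = -0.21130, h(0.95) = 0.25642
r₂ = 0.95000 − 0.25642·(0.95000 − 0.85000) / (0.25642 − (-0.21130)) = 0.95000 − (0.02564)/(0.46772) = 0.89518
h(0.89518) = -0.00882
r₃ = 0.89518 − (-0.00882)·(0.89518 − 0.95000) / (-0.00882 − 0.25642) = 0.89518 − (0.00048)/(-0.26524) = 0.89700

0.897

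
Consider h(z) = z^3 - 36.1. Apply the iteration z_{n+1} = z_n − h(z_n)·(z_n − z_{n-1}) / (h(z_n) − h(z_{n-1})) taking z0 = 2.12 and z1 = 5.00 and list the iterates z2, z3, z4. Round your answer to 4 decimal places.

h(2.12) = -26.571872, h(5.00) = 88.900000
z2 = 5.000000 − 88.900000·(5.000000 − 2.120000) / (88.900000 − (-26.571872)) = 5.000000 − (256.032000)/(115.471872) = 2.782733
h(2.782733) = -14.551626
z3 = 2.782733 − (-14.551626)·(2.782733 − 5.000000) / (-14.551626 − 88.900000) = 2.782733 − (32.264844)/(-103.451626) = 3.094616
h(3.094616) = -6.463947
z4 = 3.094616 − (-6.463947)·(3.094616 − 2.782733) / (-6.463947 − (-14.551626)) = 3.094616 − (-2.015998)/(8.087679) = 3.343884

2.7827, 3.0946, 3.3439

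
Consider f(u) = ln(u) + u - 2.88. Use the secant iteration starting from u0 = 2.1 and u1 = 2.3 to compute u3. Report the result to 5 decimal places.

f(2.1) = -0.0380627, f(2.3) = 0.2529091
u2 = 2.3000000 − 0.2529091·(2.3000000 − 2.1000000) / (0.2529091 − (-0.0380627)) = 2.3000000 − (0.0505818)/(0.2909718) = 2.1261624
f(2.1261624) = 0.0004811
u3 = 2.1261624 − 0.0004811·(2.1261624 − 2.3000000) / (0.0004811 − 0.2529091) = 2.1261624 − (-0.0000836)/(-0.2524280) = 2.1258311

2.12583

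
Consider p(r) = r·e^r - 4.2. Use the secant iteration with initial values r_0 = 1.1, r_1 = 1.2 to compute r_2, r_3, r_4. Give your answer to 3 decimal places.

p(1.1) = -0.89542, p(1.2) = -0.21586
r_2 = 1.20000 − (-0.21586)·(1.20000 − 1.10000) / (-0.21586 − (-0.89542)) = 1.20000 − (-0.02159)/(0.67956) = 1.23176
p(1.23176) = 0.02159
r_3 = 1.23176 − 0.02159·(1.23176 − 1.20000) / (0.02159 − (-0.21586)) = 1.23176 − (0.00069)/(0.23745) = 1.22888
p(1.22888) = -0.00046
r_4 = 1.22888 − (-0.00046)·(1.22888 − 1.23176) / (-0.00046 − 0.02159) = 1.22888 − (0.00000)/(-0.02205) = 1.22894

1.232, 1.229, 1.229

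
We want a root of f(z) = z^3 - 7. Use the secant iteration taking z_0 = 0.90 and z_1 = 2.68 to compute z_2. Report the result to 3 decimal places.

1.503

f(0.90) = -6.27100, f(2.68) = 12.24883
z_2 = 2.68000 − 12.24883·(2.68000 − 0.90000) / (12.24883 − (-6.27100)) = 2.68000 − (21.80292)/(18.51983) = 1.50273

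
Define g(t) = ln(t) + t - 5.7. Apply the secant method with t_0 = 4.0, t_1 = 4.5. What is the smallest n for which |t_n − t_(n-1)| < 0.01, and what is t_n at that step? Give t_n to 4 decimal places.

g(4.0) = -0.313706, g(4.5) = 0.304077
t_2 = 4.500000 − 0.304077·(0.500000)/(0.617783) = 4.253896;  |Δ| = 0.246104
g(4.253896) = 0.001732
t_3 = 4.253896 − 0.001732·(-0.246104)/(-0.302346) = 4.252487;  |Δ| = 0.001410
|t_3 − t_2| = 0.001410 < 0.01

n = 3, t_n = 4.2525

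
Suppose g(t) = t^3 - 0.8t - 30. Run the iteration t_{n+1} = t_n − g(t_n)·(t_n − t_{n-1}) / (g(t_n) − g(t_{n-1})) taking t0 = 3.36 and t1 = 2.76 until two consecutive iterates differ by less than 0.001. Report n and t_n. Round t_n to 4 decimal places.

g(3.36) = 5.245056, g(2.76) = -11.183424
t2 = 2.760000 − (-11.183424)·(-0.600000)/(-16.428480) = 3.168440;  |Δ| = 0.408440
g(3.168440) = -0.726734
t3 = 3.168440 − (-0.726734)·(0.408440)/(10.456690) = 3.196827;  |Δ| = 0.028386
g(3.196827) = 0.113153
t4 = 3.196827 − 0.113153·(0.028386)/(0.839887) = 3.193002;  |Δ| = 0.003824
g(3.193002) = -0.000898
t5 = 3.193002 − (-0.000898)·(-0.003824)/(-0.114050) = 3.193033;  |Δ| = 0.000030
|t5 − t4| = 0.000030 < 0.001

n = 5, t_n = 3.1930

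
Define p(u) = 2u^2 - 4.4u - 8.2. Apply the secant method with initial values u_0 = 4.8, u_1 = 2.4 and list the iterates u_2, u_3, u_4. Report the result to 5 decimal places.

3.12400, 3.48905, 3.39896

p(4.8) = 16.7600000, p(2.4) = -7.2400000
u_2 = 2.4000000 − (-7.2400000)·(2.4000000 − 4.8000000) / (-7.2400000 − 16.7600000) = 2.4000000 − (17.3760000)/(-24.0000000) = 3.1240000
p(3.1240000) = -2.4268480
u_3 = 3.1240000 − (-2.4268480)·(3.1240000 − 2.4000000) / (-2.4268480 − (-7.2400000)) = 3.1240000 − (-1.7570380)/(4.8131520) = 3.4890493
p(3.4890493) = 0.7951135
u_4 = 3.4890493 − 0.7951135·(3.4890493 − 3.1240000) / (0.7951135 − (-2.4268480)) = 3.4890493 − (0.2902556)/(3.2219615) = 3.3989627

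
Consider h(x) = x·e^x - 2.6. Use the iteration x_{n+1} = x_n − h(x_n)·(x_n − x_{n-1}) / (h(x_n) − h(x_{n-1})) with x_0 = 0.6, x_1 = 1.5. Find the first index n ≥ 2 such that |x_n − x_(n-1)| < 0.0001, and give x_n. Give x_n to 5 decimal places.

n = 7, x_n = 0.97788

h(0.6) = -1.5067287, h(1.5) = 4.1225336
x_2 = 1.5000000 − 4.1225336·(0.9000000)/(5.6292623) = 0.8408941;  |Δ| = 0.6591059
h(0.8408941) = -0.6504385
x_3 = 0.8408941 − (-0.6504385)·(-0.6591059)/(-4.7729721) = 0.9307140;  |Δ| = 0.0898199
h(0.9307140) = -0.2394122
x_4 = 0.9307140 − (-0.2394122)·(0.0898199)/(0.4110264) = 0.9830317;  |Δ| = 0.0523178
h(0.9830317) = 0.0271978
x_5 = 0.9830317 − 0.0271978·(0.0523178)/(0.2666100) = 0.9776946;  |Δ| = 0.0053371
h(0.9776946) = -0.0009743
x_6 = 0.9776946 − (-0.0009743)·(-0.0053371)/(-0.0281721) = 0.9778792;  |Δ| = 0.0001846
h(0.9778792) = -0.0000038
x_7 = 0.9778792 − (-0.0000038)·(0.0001846)/(0.0009705) = 0.9778799;  |Δ| = 0.0000007
|x_7 − x_6| = 0.0000007 < 0.0001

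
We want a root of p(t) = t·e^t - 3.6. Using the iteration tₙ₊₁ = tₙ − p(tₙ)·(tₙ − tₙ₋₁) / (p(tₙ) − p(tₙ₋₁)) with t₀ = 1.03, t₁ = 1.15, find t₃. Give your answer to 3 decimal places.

p(1.03) = -0.71490, p(1.15) = 0.03192
t₂ = 1.15000 − 0.03192·(1.15000 − 1.03000) / (0.03192 − (-0.71490)) = 1.15000 − (0.00383)/(0.74682) = 1.14487
p(1.14487) = -0.00278
t₃ = 1.14487 − (-0.00278)·(1.14487 − 1.15000) / (-0.00278 − 0.03192) = 1.14487 − (0.00001)/(-0.03470) = 1.14528

1.145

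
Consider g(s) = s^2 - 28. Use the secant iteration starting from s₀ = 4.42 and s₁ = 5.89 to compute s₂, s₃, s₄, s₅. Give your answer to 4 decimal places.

5.2409, 5.2888, 5.2915, 5.2915

g(4.42) = -8.463600, g(5.89) = 6.692100
s₂ = 5.890000 − 6.692100·(5.890000 − 4.420000) / (6.692100 − (-8.463600)) = 5.890000 − (9.837387)/(15.155700) = 5.240912
g(5.240912) = -0.532844
s₃ = 5.240912 − (-0.532844)·(5.240912 − 5.890000) / (-0.532844 − 6.692100) = 5.240912 − (0.345863)/(-7.224944) = 5.288782
g(5.288782) = -0.028781
s₄ = 5.288782 − (-0.028781)·(5.288782 − 5.240912) / (-0.028781 − (-0.532844)) = 5.288782 − (-0.001378)/(0.504063) = 5.291516
g(5.291516) = 0.000138
s₅ = 5.291516 − 0.000138·(5.291516 − 5.288782) / (0.000138 − (-0.028781)) = 5.291516 − (0.000000)/(0.028919) = 5.291503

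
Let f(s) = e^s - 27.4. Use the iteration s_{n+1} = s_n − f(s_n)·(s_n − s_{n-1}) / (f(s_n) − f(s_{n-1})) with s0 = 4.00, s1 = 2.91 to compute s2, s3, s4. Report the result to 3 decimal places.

3.182, 3.339, 3.309

f(4.00) = 27.19815, f(2.91) = -9.04320
s2 = 2.91000 − (-9.04320)·(2.91000 − 4.00000) / (-9.04320 − 27.19815) = 2.91000 − (9.85709)/(-36.24135) = 3.18198
f(3.18198) = -3.30548
s3 = 3.18198 − (-3.30548)·(3.18198 − 2.91000) / (-3.30548 − (-9.04320)) = 3.18198 − (-0.89904)/(5.73773) = 3.33867
f(3.33867) = 0.78172
s4 = 3.33867 − 0.78172·(3.33867 − 3.18198) / (0.78172 − (-3.30548)) = 3.33867 − (0.12249)/(4.08720) = 3.30871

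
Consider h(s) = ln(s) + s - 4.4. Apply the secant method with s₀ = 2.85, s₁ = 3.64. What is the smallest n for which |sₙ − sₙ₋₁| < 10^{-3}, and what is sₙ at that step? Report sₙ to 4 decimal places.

n = 4, sₙ = 3.2281

h(2.85) = -0.502681, h(3.64) = 0.531984
s₂ = 3.640000 − 0.531984·(0.790000)/(1.034665) = 3.233813;  |Δ| = 0.406187
h(3.233813) = 0.007475
s₃ = 3.233813 − 0.007475·(-0.406187)/(-0.524508) = 3.228024;  |Δ| = 0.005789
h(3.228024) = -0.000105
s₄ = 3.228024 − (-0.000105)·(-0.005789)/(-0.007581) = 3.228105;  |Δ| = 0.000081
|s₄ − s₃| = 0.000081 < 10^{-3}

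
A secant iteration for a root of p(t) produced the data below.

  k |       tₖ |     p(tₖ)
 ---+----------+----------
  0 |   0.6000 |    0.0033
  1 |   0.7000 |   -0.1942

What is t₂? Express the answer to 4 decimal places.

0.6017

t₂ = 0.7000 − (-0.1942)·(0.7000 − 0.6000) / (-0.1942 − 0.0033)
   = 0.7000 − (-0.019420)/(-0.197500) = 0.601671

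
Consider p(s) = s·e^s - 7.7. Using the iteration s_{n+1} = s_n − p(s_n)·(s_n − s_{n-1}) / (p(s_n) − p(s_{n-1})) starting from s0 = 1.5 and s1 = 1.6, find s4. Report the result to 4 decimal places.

1.5823

p(1.5) = -0.977466, p(1.6) = 0.224852
s2 = 1.600000 − 0.224852·(1.600000 − 1.500000) / (0.224852 − (-0.977466)) = 1.600000 − (0.022485)/(1.202318) = 1.581298
p(1.581298) = -0.012891
s3 = 1.581298 − (-0.012891)·(1.581298 − 1.600000) / (-0.012891 − 0.224852) = 1.581298 − (0.000241)/(-0.237743) = 1.582312
p(1.582312) = -0.000157
s4 = 1.582312 − (-0.000157)·(1.582312 − 1.581298) / (-0.000157 − (-0.012891)) = 1.582312 − (0.000000)/(0.012733) = 1.582325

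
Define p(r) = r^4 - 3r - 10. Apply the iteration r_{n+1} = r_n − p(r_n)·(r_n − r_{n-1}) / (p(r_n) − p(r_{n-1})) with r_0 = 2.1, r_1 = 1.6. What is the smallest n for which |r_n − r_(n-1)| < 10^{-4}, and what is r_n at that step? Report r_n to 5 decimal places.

p(2.1) = 3.1481000, p(1.6) = -8.2464000
r_2 = 1.6000000 − (-8.2464000)·(-0.5000000)/(-11.3945000) = 1.9618588;  |Δ| = 0.3618588
p(1.9618588) = -1.0716228
r_3 = 1.9618588 − (-1.0716228)·(0.3618588)/(7.1747772) = 2.0159059;  |Δ| = 0.0540471
p(2.0159059) = 0.4673760
r_4 = 2.0159059 − 0.4673760·(0.0540471)/(1.5389987) = 1.9994924;  |Δ| = 0.0164135
p(1.9994924) = -0.0147131
r_5 = 1.9994924 − (-0.0147131)·(-0.0164135)/(-0.4820890) = 1.9999934;  |Δ| = 0.0005009
p(1.9999934) = -0.0001923
r_6 = 1.9999934 − (-0.0001923)·(0.0005009)/(0.0145208) = 2.0000000;  |Δ| = 0.0000066
|r_6 − r_5| = 0.0000066 < 10^{-4}

n = 6, r_n = 2.00000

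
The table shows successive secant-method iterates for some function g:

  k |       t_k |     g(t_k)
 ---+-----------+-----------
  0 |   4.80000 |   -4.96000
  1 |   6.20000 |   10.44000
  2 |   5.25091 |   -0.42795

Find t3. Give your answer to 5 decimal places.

5.28828

t3 = 5.25091 − (-0.42795)·(5.25091 − 6.20000) / (-0.42795 − 10.44000)
   = 5.25091 − (0.4061631)/(-10.8679500) = 5.2882826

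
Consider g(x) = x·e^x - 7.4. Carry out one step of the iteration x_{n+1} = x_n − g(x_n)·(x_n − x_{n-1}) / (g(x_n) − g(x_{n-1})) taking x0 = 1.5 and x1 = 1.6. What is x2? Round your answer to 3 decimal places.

1.556

g(1.5) = -0.67747, g(1.6) = 0.52485
x2 = 1.60000 − 0.52485·(1.60000 − 1.50000) / (0.52485 − (-0.67747)) = 1.60000 − (0.05249)/(1.20232) = 1.55635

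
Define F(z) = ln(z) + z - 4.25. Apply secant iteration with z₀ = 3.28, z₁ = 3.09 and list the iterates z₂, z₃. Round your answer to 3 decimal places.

F(3.28) = 0.21784, F(3.09) = -0.03183
z₂ = 3.09000 − (-0.03183)·(3.09000 − 3.28000) / (-0.03183 − 0.21784) = 3.09000 − (0.00605)/(-0.24967) = 3.11422
F(3.11422) = 0.00020
z₃ = 3.11422 − 0.00020·(3.11422 − 3.09000) / (0.00020 − (-0.03183)) = 3.11422 − (0.00000)/(0.03203) = 3.11407

3.114, 3.114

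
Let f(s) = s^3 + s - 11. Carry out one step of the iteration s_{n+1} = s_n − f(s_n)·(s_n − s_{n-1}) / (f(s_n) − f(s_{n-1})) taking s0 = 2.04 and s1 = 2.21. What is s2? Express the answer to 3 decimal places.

f(2.04) = -0.47034, f(2.21) = 2.00386
s2 = 2.21000 − 2.00386·(2.21000 − 2.04000) / (2.00386 − (-0.47034)) = 2.21000 − (0.34066)/(2.47420) = 2.07232

2.072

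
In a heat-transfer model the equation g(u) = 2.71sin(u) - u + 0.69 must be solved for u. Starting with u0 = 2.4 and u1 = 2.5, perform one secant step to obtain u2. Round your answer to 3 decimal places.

g(2.4) = 0.12051, g(2.5) = -0.18814
u2 = 2.50000 − (-0.18814)·(2.50000 − 2.40000) / (-0.18814 − 0.12051) = 2.50000 − (-0.01881)/(-0.30865) = 2.43904

2.439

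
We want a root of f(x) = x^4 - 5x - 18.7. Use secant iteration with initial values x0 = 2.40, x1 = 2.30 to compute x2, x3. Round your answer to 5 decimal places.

2.34721, 2.34904

f(2.40) = 2.4776000, f(2.30) = -2.2159000
x2 = 2.3000000 − (-2.2159000)·(2.3000000 − 2.4000000) / (-2.2159000 − 2.4776000) = 2.3000000 − (0.2215900)/(-4.6935000) = 2.3472121
f(2.3472121) = -0.0825209
x3 = 2.3472121 − (-0.0825209)·(2.3472121 − 2.3000000) / (-0.0825209 − (-2.2159000)) = 2.3472121 − (-0.0038960)/(2.1333791) = 2.3490383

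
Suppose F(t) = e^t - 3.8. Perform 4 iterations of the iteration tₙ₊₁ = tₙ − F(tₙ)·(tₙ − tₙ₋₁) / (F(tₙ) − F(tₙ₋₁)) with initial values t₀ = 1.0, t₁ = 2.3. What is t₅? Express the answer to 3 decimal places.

1.335

F(1.0) = -1.08172, F(2.3) = 6.17418
t₂ = 2.30000 − 6.17418·(2.30000 − 1.00000) / (6.17418 − (-1.08172)) = 2.30000 − (8.02644)/(7.25590) = 1.19381
F(1.19381) = -0.50039
t₃ = 1.19381 − (-0.50039)·(1.19381 − 2.30000) / (-0.50039 − 6.17418) = 1.19381 − (0.55352)/(-6.67457) = 1.27674
F(1.27674) = -0.21508
t₄ = 1.27674 − (-0.21508)·(1.27674 − 1.19381) / (-0.21508 − (-0.50039)) = 1.27674 − (-0.01784)/(0.28530) = 1.33925
F(1.33925) = 0.01620
t₅ = 1.33925 − 0.01620·(1.33925 − 1.27674) / (0.01620 − (-0.21508)) = 1.33925 − (0.00101)/(0.23128) = 1.33488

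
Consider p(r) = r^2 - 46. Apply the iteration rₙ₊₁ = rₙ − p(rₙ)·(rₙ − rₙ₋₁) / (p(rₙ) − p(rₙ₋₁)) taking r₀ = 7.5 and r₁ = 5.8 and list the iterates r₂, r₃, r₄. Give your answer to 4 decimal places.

p(7.5) = 10.250000, p(5.8) = -12.360000
r₂ = 5.800000 − (-12.360000)·(5.800000 − 7.500000) / (-12.360000 − 10.250000) = 5.800000 − (21.012000)/(-22.610000) = 6.729323
p(6.729323) = -0.716208
r₃ = 6.729323 − (-0.716208)·(6.729323 − 5.800000) / (-0.716208 − (-12.360000)) = 6.729323 − (-0.665589)/(11.643792) = 6.786486
p(6.786486) = 0.056390
r₄ = 6.786486 − 0.056390·(6.786486 − 6.729323) / (0.056390 − (-0.716208)) = 6.786486 − (0.003223)/(0.772598) = 6.782314

6.7293, 6.7865, 6.7823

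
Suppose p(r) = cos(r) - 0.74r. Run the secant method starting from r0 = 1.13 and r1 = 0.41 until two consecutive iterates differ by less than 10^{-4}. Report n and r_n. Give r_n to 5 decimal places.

p(1.13) = -0.4095402, p(0.41) = 0.6137208
r2 = 0.4100000 − 0.6137208·(-0.7200000)/(1.0232610) = 0.8418341;  |Δ| = 0.4318341
p(0.8418341) = 0.0431387
r3 = 0.8418341 − 0.0431387·(0.4318341)/(-0.5705821) = 0.8744828;  |Δ| = 0.0326487
p(0.8744828) = -0.0057235
r4 = 0.8744828 − (-0.0057235)·(0.0326487)/(-0.0488623) = 0.8706585;  |Δ| = 0.0038243
p(0.8706585) = 0.0000359
r5 = 0.8706585 − 0.0000359·(-0.0038243)/(0.0057594) = 0.8706823;  |Δ| = 0.0000238
|r5 − r4| = 0.0000238 < 10^{-4}

n = 5, r_n = 0.87068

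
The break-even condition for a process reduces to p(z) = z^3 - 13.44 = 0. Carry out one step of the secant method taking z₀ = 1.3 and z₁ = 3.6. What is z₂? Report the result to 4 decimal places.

p(1.3) = -11.243000, p(3.6) = 33.216000
z₂ = 3.600000 − 33.216000·(3.600000 − 1.300000) / (33.216000 − (-11.243000)) = 3.600000 − (76.396800)/(44.459000) = 1.881635

1.8816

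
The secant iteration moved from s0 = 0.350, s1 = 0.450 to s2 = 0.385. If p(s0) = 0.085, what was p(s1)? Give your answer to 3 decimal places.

-0.158

The secant line through (0.350, 0.085) and (0.450, p(s1)) crosses zero at s2 = 0.385.
So (0.350, 0.085), (0.450, p(s1)), (0.385, 0) are collinear:
p(s1) = 0.085 · (0.450 − 0.385) / (0.350 − 0.385) = 0.085 · (0.06500)/(-0.03500) = -0.15786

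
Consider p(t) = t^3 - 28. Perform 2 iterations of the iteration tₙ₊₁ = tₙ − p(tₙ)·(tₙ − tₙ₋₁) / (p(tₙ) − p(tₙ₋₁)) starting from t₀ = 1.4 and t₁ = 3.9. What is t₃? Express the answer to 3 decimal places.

p(1.4) = -25.25600, p(3.9) = 31.31900
t₂ = 3.90000 − 31.31900·(3.90000 − 1.40000) / (31.31900 − (-25.25600)) = 3.90000 − (78.29750)/(56.57500) = 2.51604
p(2.51604) = -12.07230
t₃ = 2.51604 − (-12.07230)·(2.51604 − 3.90000) / (-12.07230 − 31.31900) = 2.51604 − (16.70758)/(-43.39130) = 2.90109

2.901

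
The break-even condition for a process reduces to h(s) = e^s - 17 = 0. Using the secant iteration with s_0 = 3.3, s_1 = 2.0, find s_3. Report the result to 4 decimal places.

h(3.3) = 10.112639, h(2.0) = -9.610944
s_2 = 2.000000 − (-9.610944)·(2.000000 − 3.300000) / (-9.610944 − 10.112639) = 2.000000 − (12.494227)/(-19.723583) = 2.633466
h(2.633466) = -3.078055
s_3 = 2.633466 − (-3.078055)·(2.633466 − 2.000000) / (-3.078055 − (-9.610944)) = 2.633466 − (-1.949844)/(6.532889) = 2.931932

2.9319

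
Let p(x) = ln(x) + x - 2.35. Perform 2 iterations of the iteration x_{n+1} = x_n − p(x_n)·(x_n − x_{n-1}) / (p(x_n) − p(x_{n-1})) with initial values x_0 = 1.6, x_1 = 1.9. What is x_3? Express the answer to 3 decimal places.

p(1.6) = -0.28000, p(1.9) = 0.19185
x_2 = 1.90000 − 0.19185·(1.90000 − 1.60000) / (0.19185 − (-0.28000)) = 1.90000 − (0.05756)/(0.47185) = 1.77802
p(1.77802) = 0.00352
x_3 = 1.77802 − 0.00352·(1.77802 − 1.90000) / (0.00352 − 0.19185) = 1.77802 − (-0.00043)/(-0.18833) = 1.77574

1.776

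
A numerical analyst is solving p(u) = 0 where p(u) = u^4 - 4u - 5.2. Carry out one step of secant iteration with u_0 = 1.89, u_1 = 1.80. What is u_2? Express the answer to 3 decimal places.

p(1.89) = -0.00010, p(1.80) = -1.90240
u_2 = 1.80000 − (-1.90240)·(1.80000 − 1.89000) / (-1.90240 − (-0.00010)) = 1.80000 − (0.17122)/(-1.90230) = 1.89000

1.890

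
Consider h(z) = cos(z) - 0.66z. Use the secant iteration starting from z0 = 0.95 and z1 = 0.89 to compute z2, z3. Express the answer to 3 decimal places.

0.919, 0.919

h(0.95) = -0.04532, h(0.89) = 0.04201
z2 = 0.89000 − 0.04201·(0.89000 − 0.95000) / (0.04201 − (-0.04532)) = 0.89000 − (-0.00252)/(0.08733) = 0.91886
h(0.91886) = 0.00027
z3 = 0.91886 − 0.00027·(0.91886 − 0.89000) / (0.00027 − 0.04201) = 0.91886 − (0.00001)/(-0.04174) = 0.91905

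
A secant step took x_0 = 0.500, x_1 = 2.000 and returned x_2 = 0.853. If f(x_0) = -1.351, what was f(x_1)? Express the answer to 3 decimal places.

4.390

The secant line through (0.500, -1.351) and (2.000, f(x_1)) crosses zero at x_2 = 0.853.
So (0.500, -1.351), (2.000, f(x_1)), (0.853, 0) are collinear:
f(x_1) = -1.351 · (2.000 − 0.853) / (0.500 − 0.853) = -1.351 · (1.14700)/(-0.35300) = 4.38979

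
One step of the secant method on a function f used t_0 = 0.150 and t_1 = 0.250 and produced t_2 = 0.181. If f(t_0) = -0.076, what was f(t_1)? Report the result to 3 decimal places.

0.169

The secant line through (0.150, -0.076) and (0.250, f(t_1)) crosses zero at t_2 = 0.181.
So (0.150, -0.076), (0.250, f(t_1)), (0.181, 0) are collinear:
f(t_1) = -0.076 · (0.250 − 0.181) / (0.150 − 0.181) = -0.076 · (0.06900)/(-0.03100) = 0.16916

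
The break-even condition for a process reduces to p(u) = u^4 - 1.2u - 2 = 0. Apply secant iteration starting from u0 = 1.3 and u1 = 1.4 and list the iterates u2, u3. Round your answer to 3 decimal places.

p(1.3) = -0.70390, p(1.4) = 0.16160
u2 = 1.40000 − 0.16160·(1.40000 − 1.30000) / (0.16160 − (-0.70390)) = 1.40000 − (0.01616)/(0.86550) = 1.38133
p(1.38133) = -0.01687
u3 = 1.38133 − (-0.01687)·(1.38133 − 1.40000) / (-0.01687 − 0.16160) = 1.38133 − (0.00031)/(-0.17847) = 1.38309

1.381, 1.383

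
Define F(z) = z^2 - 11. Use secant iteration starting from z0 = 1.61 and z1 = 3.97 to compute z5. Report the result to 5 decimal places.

F(1.61) = -8.4079000, F(3.97) = 4.7609000
z2 = 3.9700000 − 4.7609000·(3.9700000 − 1.6100000) / (4.7609000 − (-8.4079000)) = 3.9700000 − (11.2357240)/(13.1688000) = 3.1167921
F(3.1167921) = -1.2856069
z3 = 3.1167921 − (-1.2856069)·(3.1167921 − 3.9700000) / (-1.2856069 − 4.7609000) = 3.1167921 − (1.0968900)/(-6.0465069) = 3.2982010
F(3.2982010) = -0.1218703
z4 = 3.2982010 − (-0.1218703)·(3.2982010 − 3.1167921) / (-0.1218703 − (-1.2856069)) = 3.2982010 − (-0.0221084)/(1.1637366) = 3.3171987
F(3.3171987) = 0.0038073
z5 = 3.3171987 − 0.0038073·(3.3171987 − 3.2982010) / (0.0038073 − (-0.1218703)) = 3.3171987 − (0.0000723)/(0.1256776) = 3.3166232

3.31662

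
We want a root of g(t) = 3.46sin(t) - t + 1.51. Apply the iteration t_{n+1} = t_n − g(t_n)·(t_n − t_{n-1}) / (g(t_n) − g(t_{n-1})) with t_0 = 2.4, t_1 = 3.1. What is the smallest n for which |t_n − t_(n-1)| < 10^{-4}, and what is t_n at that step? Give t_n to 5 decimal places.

n = 5, t_n = 2.76913

g(2.4) = 1.4471026, g(3.1) = -1.4461309
t_2 = 3.1000000 − (-1.4461309)·(0.7000000)/(-2.8932335) = 2.7501175;  |Δ| = 0.3498825
g(2.7501175) = 0.0800535
t_3 = 2.7501175 − 0.0800535·(-0.3498825)/(1.5261845) = 2.7684701;  |Δ| = 0.0183525
g(2.7684701) = 0.0027862
t_4 = 2.7684701 − 0.0027862·(0.0183525)/(-0.0772673) = 2.7691318;  |Δ| = 0.0006618
g(2.7691318) = -0.0000081
t_5 = 2.7691318 − (-0.0000081)·(0.0006618)/(-0.0027943) = 2.7691299;  |Δ| = 0.0000019
|t_5 − t_4| = 0.0000019 < 10^{-4}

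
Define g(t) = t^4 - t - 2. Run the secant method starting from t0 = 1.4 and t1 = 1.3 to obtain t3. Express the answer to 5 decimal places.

g(1.4) = 0.4416000, g(1.3) = -0.4439000
t2 = 1.3000000 − (-0.4439000)·(1.3000000 − 1.4000000) / (-0.4439000 − 0.4416000) = 1.3000000 − (0.0443900)/(-0.8855000) = 1.3501299
g(1.3501299) = -0.0273453
t3 = 1.3501299 − (-0.0273453)·(1.3501299 − 1.3000000) / (-0.0273453 − (-0.4439000)) = 1.3501299 − (-0.0013708)/(0.4165547) = 1.3534207

1.35342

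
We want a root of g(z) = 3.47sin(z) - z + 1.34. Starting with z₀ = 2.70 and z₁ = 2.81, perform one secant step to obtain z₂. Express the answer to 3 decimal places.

2.729

g(2.70) = 0.12301, g(2.81) = -0.34034
z₂ = 2.81000 − (-0.34034)·(2.81000 − 2.70000) / (-0.34034 − 0.12301) = 2.81000 − (-0.03744)/(-0.46335) = 2.72920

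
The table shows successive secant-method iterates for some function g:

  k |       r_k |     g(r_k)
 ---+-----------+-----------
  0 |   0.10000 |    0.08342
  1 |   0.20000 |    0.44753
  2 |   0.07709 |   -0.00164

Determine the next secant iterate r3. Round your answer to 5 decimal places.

0.07754

r3 = 0.07709 − (-0.00164)·(0.07709 − 0.20000) / (-0.00164 − 0.44753)
   = 0.07709 − (0.0002016)/(-0.4491700) = 0.0775388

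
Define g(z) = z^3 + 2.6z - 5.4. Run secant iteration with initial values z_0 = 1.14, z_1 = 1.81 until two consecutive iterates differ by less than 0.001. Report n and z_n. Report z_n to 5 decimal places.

n = 5, z_n = 1.27665

g(1.14) = -0.9544560, g(1.81) = 5.2357410
z_2 = 1.8100000 − 5.2357410·(0.6700000)/(6.1901970) = 1.2433062;  |Δ| = 0.5666938
g(1.2433062) = -0.2454886
z_3 = 1.2433062 − (-0.2454886)·(-0.5666938)/(-5.4812296) = 1.2686868;  |Δ| = 0.0253806
g(1.2686868) = -0.0593792
z_4 = 1.2686868 − (-0.0593792)·(0.0253806)/(0.1861094) = 1.2767846;  |Δ| = 0.0080978
g(1.2767846) = 0.0010271
z_5 = 1.2767846 − 0.0010271·(0.0080978)/(0.0604064) = 1.2766469;  |Δ| = 0.0001377
|z_5 − z_4| = 0.0001377 < 0.001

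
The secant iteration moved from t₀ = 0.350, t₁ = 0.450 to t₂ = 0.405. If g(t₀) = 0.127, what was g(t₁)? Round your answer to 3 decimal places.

-0.104

The secant line through (0.350, 0.127) and (0.450, g(t₁)) crosses zero at t₂ = 0.405.
So (0.350, 0.127), (0.450, g(t₁)), (0.405, 0) are collinear:
g(t₁) = 0.127 · (0.450 − 0.405) / (0.350 − 0.405) = 0.127 · (0.04500)/(-0.05500) = -0.10391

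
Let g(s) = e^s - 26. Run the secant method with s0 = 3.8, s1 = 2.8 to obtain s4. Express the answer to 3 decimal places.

g(3.8) = 18.70118, g(2.8) = -9.55535
s2 = 2.80000 − (-9.55535)·(2.80000 − 3.80000) / (-9.55535 − 18.70118) = 2.80000 − (9.55535)/(-28.25654) = 3.13816
g(3.13816) = -2.93851
s3 = 3.13816 − (-2.93851)·(3.13816 − 2.80000) / (-2.93851 − (-9.55535)) = 3.13816 − (-0.99370)/(6.61685) = 3.28834
g(3.28834) = 0.79837
s4 = 3.28834 − 0.79837·(3.28834 − 3.13816) / (0.79837 − (-2.93851)) = 3.28834 − (0.11990)/(3.73688) = 3.25626

3.256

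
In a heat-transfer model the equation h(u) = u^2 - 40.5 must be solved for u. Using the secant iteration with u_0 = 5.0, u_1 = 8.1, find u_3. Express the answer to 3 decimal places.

6.342

h(5.0) = -15.50000, h(8.1) = 25.11000
u_2 = 8.10000 − 25.11000·(8.10000 − 5.00000) / (25.11000 − (-15.50000)) = 8.10000 − (77.84100)/(40.61000) = 6.18321
h(6.18321) = -2.26796
u_3 = 6.18321 − (-2.26796)·(6.18321 − 8.10000) / (-2.26796 − 25.11000) = 6.18321 − (4.34722)/(-27.37796) = 6.34199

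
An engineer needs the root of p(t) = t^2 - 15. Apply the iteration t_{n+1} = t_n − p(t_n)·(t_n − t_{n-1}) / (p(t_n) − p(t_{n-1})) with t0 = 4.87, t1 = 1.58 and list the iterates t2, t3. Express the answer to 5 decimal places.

p(4.87) = 8.7169000, p(1.58) = -12.5036000
t2 = 1.5800000 − (-12.5036000)·(1.5800000 − 4.8700000) / (-12.5036000 − 8.7169000) = 1.5800000 − (41.1368440)/(-21.2205000) = 3.5185426
p(3.5185426) = -2.6198577
t3 = 3.5185426 − (-2.6198577)·(3.5185426 − 1.5800000) / (-2.6198577 − (-12.5036000)) = 3.5185426 − (-5.0787059)/(9.8837423) = 4.0323871

3.51854, 4.03239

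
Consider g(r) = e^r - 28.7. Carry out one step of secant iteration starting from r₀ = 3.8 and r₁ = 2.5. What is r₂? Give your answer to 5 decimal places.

3.16032

g(3.8) = 16.0011845, g(2.5) = -16.5175060
r₂ = 2.5000000 − (-16.5175060)·(2.5000000 − 3.8000000) / (-16.5175060 − 16.0011845) = 2.5000000 − (21.4727579)/(-32.5186905) = 3.1603205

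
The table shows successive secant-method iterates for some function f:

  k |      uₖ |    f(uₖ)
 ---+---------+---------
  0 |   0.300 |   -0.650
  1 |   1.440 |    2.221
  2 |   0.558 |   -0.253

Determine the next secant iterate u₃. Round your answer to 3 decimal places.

0.648

u₃ = 0.558 − (-0.253)·(0.558 − 1.440) / (-0.253 − 2.221)
   = 0.558 − (0.22315)/(-2.47400) = 0.64820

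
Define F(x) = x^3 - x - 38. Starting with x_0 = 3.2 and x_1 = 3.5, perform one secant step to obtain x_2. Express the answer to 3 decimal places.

3.458

F(3.2) = -8.43200, F(3.5) = 1.37500
x_2 = 3.50000 − 1.37500·(3.50000 − 3.20000) / (1.37500 − (-8.43200)) = 3.50000 − (0.41250)/(9.80700) = 3.45794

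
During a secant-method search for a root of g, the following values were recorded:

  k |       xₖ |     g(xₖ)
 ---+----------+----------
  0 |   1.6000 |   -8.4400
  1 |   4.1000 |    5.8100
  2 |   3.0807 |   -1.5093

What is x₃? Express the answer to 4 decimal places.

x₃ = 3.0807 − (-1.5093)·(3.0807 − 4.1000) / (-1.5093 − 5.8100)
   = 3.0807 − (1.538429)/(-7.319300) = 3.290888

3.2909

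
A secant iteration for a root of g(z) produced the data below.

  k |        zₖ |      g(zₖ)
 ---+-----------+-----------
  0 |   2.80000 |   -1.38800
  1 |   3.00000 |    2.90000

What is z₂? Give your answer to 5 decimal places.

2.86474

z₂ = 3.00000 − 2.90000·(3.00000 − 2.80000) / (2.90000 − (-1.38800))
   = 3.00000 − (0.5800000)/(4.2880000) = 2.8647388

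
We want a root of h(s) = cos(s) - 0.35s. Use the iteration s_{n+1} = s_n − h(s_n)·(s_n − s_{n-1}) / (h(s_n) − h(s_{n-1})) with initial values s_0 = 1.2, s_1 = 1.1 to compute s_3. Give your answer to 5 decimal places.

h(1.2) = -0.0576422, h(1.1) = 0.0685961
s_2 = 1.1000000 − 0.0685961·(1.1000000 − 1.2000000) / (0.0685961 − (-0.0576422)) = 1.1000000 − (-0.0068596)/(0.1262384) = 1.1543386
h(1.1543386) = 0.0005050
s_3 = 1.1543386 − 0.0005050·(1.1543386 − 1.1000000) / (0.0005050 − 0.0685961) = 1.1543386 − (0.0000274)/(-0.0680911) = 1.1547416

1.15474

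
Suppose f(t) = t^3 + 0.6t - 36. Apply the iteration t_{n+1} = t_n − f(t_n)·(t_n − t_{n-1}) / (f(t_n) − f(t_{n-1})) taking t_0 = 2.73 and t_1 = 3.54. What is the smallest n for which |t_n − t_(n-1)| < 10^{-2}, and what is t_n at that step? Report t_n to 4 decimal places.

f(2.73) = -14.015583, f(3.54) = 10.485864
t_2 = 3.540000 − 10.485864·(0.810000)/(24.501447) = 3.193345;  |Δ| = 0.346655
f(3.193345) = -1.520011
t_3 = 3.193345 − (-1.520011)·(-0.346655)/(-12.005875) = 3.237233;  |Δ| = 0.043888
f(3.237233) = -0.132489
t_4 = 3.237233 − (-0.132489)·(0.043888)/(1.387522) = 3.241424;  |Δ| = 0.004191
|t_4 − t_3| = 0.004191 < 10^{-2}

n = 4, t_n = 3.2414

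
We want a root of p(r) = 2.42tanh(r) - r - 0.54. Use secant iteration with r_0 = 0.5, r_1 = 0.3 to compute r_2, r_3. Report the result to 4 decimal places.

p(0.5) = 0.078324, p(0.3) = -0.135023
r_2 = 0.300000 − (-0.135023)·(0.300000 − 0.500000) / (-0.135023 − 0.078324) = 0.300000 − (0.027005)/(-0.213347) = 0.426576
p(0.426576) = 0.007368
r_3 = 0.426576 − 0.007368·(0.426576 − 0.300000) / (0.007368 − (-0.135023)) = 0.426576 − (0.000933)/(0.142391) = 0.420027

0.4266, 0.4200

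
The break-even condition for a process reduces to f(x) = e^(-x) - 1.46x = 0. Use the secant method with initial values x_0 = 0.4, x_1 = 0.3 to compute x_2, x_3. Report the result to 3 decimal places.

0.440, 0.441

f(0.4) = 0.08632, f(0.3) = 0.30282
x_2 = 0.30000 − 0.30282·(0.30000 − 0.40000) / (0.30282 − 0.08632) = 0.30000 − (-0.03028)/(0.21650) = 0.43987
f(0.43987) = 0.00191
x_3 = 0.43987 − 0.00191·(0.43987 − 0.30000) / (0.00191 − 0.30282) = 0.43987 − (0.00027)/(-0.30091) = 0.44076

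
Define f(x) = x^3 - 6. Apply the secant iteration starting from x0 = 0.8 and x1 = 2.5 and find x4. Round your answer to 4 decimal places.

1.8532

f(0.8) = -5.488000, f(2.5) = 9.625000
x2 = 2.500000 − 9.625000·(2.500000 − 0.800000) / (9.625000 − (-5.488000)) = 2.500000 − (16.362500)/(15.113000) = 1.417323
f(1.417323) = -3.152876
x3 = 1.417323 − (-3.152876)·(1.417323 − 2.500000) / (-3.152876 − 9.625000) = 1.417323 − (3.413547)/(-12.777876) = 1.684468
f(1.684468) = -1.220436
x4 = 1.684468 − (-1.220436)·(1.684468 − 1.417323) / (-1.220436 − (-3.152876)) = 1.684468 − (-0.326034)/(1.932440) = 1.853184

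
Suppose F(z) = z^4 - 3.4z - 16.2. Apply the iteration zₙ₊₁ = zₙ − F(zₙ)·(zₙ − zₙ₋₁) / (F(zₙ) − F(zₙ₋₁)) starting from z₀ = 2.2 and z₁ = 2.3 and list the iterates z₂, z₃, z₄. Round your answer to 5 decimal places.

F(2.2) = -0.2544000, F(2.3) = 3.9641000
z₂ = 2.3000000 − 3.9641000·(2.3000000 − 2.2000000) / (3.9641000 − (-0.2544000)) = 2.3000000 − (0.3964100)/(4.2185000) = 2.2060306
F(2.2060306) = -0.0169915
z₃ = 2.2060306 − (-0.0169915)·(2.2060306 − 2.3000000) / (-0.0169915 − 3.9641000) = 2.2060306 − (0.0015967)/(-3.9810915) = 2.2064316
F(2.2064316) = -0.0011274
z₄ = 2.2064316 − (-0.0011274)·(2.2064316 − 2.2060306) / (-0.0011274 − (-0.0169915)) = 2.2064316 − (-0.0000005)/(0.0158641) = 2.2064601

2.20603, 2.20643, 2.20646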